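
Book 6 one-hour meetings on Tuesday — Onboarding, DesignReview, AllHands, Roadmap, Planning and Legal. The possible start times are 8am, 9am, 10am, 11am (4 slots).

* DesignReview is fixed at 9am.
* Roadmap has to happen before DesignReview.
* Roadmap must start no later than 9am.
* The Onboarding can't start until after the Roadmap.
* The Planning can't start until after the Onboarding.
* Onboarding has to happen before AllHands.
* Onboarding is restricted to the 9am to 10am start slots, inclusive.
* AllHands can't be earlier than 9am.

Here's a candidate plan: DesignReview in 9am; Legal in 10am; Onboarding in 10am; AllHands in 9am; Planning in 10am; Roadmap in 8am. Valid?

Roadmap has to happen before DesignReview — holds.
Roadmap must start no later than 9am — holds.
The Onboarding can't start until after the Roadmap — holds.
The Planning can't start until after the Onboarding — violated.
Onboarding has to happen before AllHands — violated.
Onboarding is restricted to the 9am to 10am start slots, inclusive — holds.
AllHands can't be earlier than 9am — holds.
DesignReview is fixed at 9am — holds.

Invalid. Onboarding has to happen before AllHands.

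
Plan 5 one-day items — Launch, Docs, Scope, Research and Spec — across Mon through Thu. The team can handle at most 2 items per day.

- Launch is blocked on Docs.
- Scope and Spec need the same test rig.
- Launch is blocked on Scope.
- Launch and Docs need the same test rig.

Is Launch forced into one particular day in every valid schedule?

Launch can be Tue (e.g. Scope -> Mon; Spec -> Wed; Docs -> Mon; Research -> Tue; Launch -> Tue) or Wed (e.g. Spec -> Tue, Docs -> Mon, Research -> Tue, Scope -> Mon, Launch -> Wed).

No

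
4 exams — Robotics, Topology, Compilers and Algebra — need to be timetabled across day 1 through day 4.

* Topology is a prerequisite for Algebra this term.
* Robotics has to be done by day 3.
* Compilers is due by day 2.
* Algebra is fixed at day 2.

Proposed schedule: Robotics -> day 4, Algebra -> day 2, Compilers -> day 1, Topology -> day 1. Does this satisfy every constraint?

Topology is a prerequisite for Algebra this term — holds.
Algebra is fixed at day 2 — holds.
Robotics has to be done by day 3 — violated.
Compilers is due by day 2 — holds.

No — it violates: Robotics has to be done by day 3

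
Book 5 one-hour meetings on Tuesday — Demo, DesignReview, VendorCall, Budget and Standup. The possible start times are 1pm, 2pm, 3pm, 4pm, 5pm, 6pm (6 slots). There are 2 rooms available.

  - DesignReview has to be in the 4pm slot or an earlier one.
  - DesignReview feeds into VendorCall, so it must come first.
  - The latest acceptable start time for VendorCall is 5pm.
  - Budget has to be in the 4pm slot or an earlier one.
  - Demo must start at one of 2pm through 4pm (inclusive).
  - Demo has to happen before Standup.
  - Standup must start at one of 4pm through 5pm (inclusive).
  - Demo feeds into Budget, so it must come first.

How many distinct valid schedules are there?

52

Splitting on Demo: it can be 2pm (36), 3pm (16). Listing each branch's schedules as (DesignReview, VendorCall, Budget, Standup):
Demo=2pm: (1pm,2pm,3pm,4pm) (1pm,2pm,3pm,5pm) (1pm,2pm,4pm,4pm) (1pm,2pm,4pm,5pm) (1pm,3pm,3pm,4pm) (1pm,3pm,3pm,5pm) (1pm,3pm,4pm,4pm) (1pm,3pm,4pm,5pm) (1pm,4pm,3pm,4pm) (1pm,4pm,3pm,5pm) (1pm,4pm,4pm,5pm) (1pm,5pm,3pm,4pm) (1pm,5pm,3pm,5pm) (1pm,5pm,4pm,4pm) (1pm,5pm,4pm,5pm) (2pm,3pm,3pm,4pm) (2pm,3pm,3pm,5pm) (2pm,3pm,4pm,4pm) (2pm,3pm,4pm,5pm) (2pm,4pm,3pm,4pm) (2pm,4pm,3pm,5pm) (2pm,4pm,4pm,5pm) (2pm,5pm,3pm,4pm) (2pm,5pm,3pm,5pm) (2pm,5pm,4pm,4pm) (2pm,5pm,4pm,5pm) (3pm,4pm,3pm,4pm) (3pm,4pm,3pm,5pm) (3pm,4pm,4pm,5pm) (3pm,5pm,3pm,4pm) (3pm,5pm,3pm,5pm) (3pm,5pm,4pm,4pm) (3pm,5pm,4pm,5pm) (4pm,5pm,3pm,4pm) (4pm,5pm,3pm,5pm) (4pm,5pm,4pm,5pm) — 36.
Demo=3pm: (1pm,2pm,4pm,4pm) (1pm,2pm,4pm,5pm) (1pm,3pm,4pm,4pm) (1pm,3pm,4pm,5pm) (1pm,4pm,4pm,5pm) (1pm,5pm,4pm,4pm) (1pm,5pm,4pm,5pm) (2pm,3pm,4pm,4pm) (2pm,3pm,4pm,5pm) (2pm,4pm,4pm,5pm) (2pm,5pm,4pm,4pm) (2pm,5pm,4pm,5pm) (3pm,4pm,4pm,5pm) (3pm,5pm,4pm,4pm) (3pm,5pm,4pm,5pm) (4pm,5pm,4pm,5pm) — 16.
Summing: 36 + 16 = 52.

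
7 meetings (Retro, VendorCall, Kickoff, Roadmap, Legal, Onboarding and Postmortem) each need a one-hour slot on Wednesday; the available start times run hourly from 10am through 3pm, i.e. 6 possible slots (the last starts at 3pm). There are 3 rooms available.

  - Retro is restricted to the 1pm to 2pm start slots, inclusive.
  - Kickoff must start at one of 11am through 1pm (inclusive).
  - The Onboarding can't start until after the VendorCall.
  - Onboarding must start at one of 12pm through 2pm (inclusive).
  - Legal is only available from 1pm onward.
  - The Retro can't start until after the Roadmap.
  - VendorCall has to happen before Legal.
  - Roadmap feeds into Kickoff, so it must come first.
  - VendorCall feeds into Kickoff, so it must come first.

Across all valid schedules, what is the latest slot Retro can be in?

2pm

Retro is available from 1pm; Retro's own window allows nothing later than 2pm.
Retro at 2pm is achievable: Onboarding in 12pm, Postmortem in 10am, VendorCall in 10am, Kickoff in 11am, Roadmap in 10am, Retro in 2pm, Legal in 1pm.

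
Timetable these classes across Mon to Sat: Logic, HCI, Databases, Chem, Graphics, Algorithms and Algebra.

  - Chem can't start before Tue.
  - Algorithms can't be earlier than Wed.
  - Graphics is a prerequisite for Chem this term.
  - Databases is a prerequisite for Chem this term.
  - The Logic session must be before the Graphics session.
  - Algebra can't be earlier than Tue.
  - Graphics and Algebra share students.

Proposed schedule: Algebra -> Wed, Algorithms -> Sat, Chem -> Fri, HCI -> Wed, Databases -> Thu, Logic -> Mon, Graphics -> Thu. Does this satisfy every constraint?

Yes, all constraints hold

Graphics and Algebra share students — holds.
Databases is a prerequisite for Chem this term — holds.
Algebra can't be earlier than Tue — holds.
The Logic session must be before the Graphics session — holds.
Algorithms can't be earlier than Wed — holds.
Graphics is a prerequisite for Chem this term — holds.
Chem can't start before Tue — holds.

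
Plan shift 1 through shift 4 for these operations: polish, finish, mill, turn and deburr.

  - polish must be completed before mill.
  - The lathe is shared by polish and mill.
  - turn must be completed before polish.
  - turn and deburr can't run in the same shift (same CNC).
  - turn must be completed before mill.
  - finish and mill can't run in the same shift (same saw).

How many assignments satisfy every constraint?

Splitting on polish: it can be shift 2 (18), shift 3 (18). Listing each branch's schedules as (finish, mill, turn, deburr) by shift number:
polish=shift 2: (1,3,1,2) (1,3,1,3) (1,3,1,4) (1,4,1,2) (1,4,1,3) (1,4,1,4) (2,3,1,2) (2,3,1,3) (2,3,1,4) (2,4,1,2) (2,4,1,3) (2,4,1,4) (3,4,1,2) (3,4,1,3) (3,4,1,4) (4,3,1,2) (4,3,1,3) (4,3,1,4) — 18.
polish=shift 3: (1,4,1,2) (1,4,1,3) (1,4,1,4) (1,4,2,1) (1,4,2,3) (1,4,2,4) (2,4,1,2) (2,4,1,3) (2,4,1,4) (2,4,2,1) (2,4,2,3) (2,4,2,4) (3,4,1,2) (3,4,1,3) (3,4,1,4) (3,4,2,1) (3,4,2,3) (3,4,2,4) — 18.
Summing: 18 + 18 = 36.

36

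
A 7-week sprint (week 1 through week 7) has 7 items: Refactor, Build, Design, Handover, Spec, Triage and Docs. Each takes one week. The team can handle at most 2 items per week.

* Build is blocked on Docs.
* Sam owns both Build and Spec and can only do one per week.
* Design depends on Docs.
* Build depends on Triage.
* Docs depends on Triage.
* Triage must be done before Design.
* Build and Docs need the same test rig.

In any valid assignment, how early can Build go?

Precedence pushes Build to at least week 3.
Build at week 3 is achievable: Spec=week 4, Design=week 3, Handover=week 2, Docs=week 2, Build=week 3, Refactor=week 1, Triage=week 1.

week 3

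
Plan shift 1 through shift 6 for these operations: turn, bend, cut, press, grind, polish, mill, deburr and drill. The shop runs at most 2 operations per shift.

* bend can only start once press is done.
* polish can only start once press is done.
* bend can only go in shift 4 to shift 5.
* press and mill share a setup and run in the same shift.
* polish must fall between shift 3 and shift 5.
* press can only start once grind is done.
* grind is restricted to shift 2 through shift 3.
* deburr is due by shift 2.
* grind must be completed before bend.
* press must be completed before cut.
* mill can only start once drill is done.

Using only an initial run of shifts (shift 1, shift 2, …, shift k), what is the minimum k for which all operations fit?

The precedence chain requires at least 3 distinct shifts.
With at most 2 per shift and 9 operations, at least 5 shifts are needed.
bend can't be placed before shift 4, so the schedule must run through at least shift 4.
5 works (last occupied shift: shift 5): for example cut=shift 5, bend=shift 4, deburr=shift 1, mill=shift 3, press=shift 3, grind=shift 2, drill=shift 1, turn=shift 2, polish=shift 4.

5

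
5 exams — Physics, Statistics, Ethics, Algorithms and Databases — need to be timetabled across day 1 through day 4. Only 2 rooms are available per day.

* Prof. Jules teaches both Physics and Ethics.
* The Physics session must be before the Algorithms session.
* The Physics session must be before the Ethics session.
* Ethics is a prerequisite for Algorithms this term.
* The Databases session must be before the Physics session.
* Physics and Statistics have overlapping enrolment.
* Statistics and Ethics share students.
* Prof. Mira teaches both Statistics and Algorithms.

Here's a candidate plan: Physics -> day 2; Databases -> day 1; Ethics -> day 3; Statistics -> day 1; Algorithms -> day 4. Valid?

The Databases session must be before the Physics session — holds.
Ethics is a prerequisite for Algorithms this term — holds.
The Physics session must be before the Ethics session — holds.
The Physics session must be before the Algorithms session — holds.
Only 2 rooms are available per day — holds.
Prof. Mira teaches both Statistics and Algorithms — holds.
Statistics and Ethics share students — holds.
Prof. Jules teaches both Physics and Ethics — holds.
Physics and Statistics have overlapping enrolment — holds.

Yes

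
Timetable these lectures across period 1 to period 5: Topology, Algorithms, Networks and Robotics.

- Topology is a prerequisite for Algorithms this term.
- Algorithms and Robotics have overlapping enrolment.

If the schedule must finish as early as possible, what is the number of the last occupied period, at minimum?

2

The precedence chain requires at least 2 distinct periods.
2 works (last occupied period: period 2): for example Topology=period 1; Algorithms=period 2; Robotics=period 1; Networks=period 1.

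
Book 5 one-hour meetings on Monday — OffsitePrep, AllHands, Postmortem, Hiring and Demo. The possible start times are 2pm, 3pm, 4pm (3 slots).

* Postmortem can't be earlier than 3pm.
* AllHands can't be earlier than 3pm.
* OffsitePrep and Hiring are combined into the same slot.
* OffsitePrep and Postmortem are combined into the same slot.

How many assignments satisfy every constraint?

12

Splitting on OffsitePrep: it can be 3pm (6), 4pm (6). Listing each branch's schedules as (AllHands, Postmortem, Hiring, Demo):
OffsitePrep=3pm: (3pm,3pm,3pm,2pm) (3pm,3pm,3pm,3pm) (3pm,3pm,3pm,4pm) (4pm,3pm,3pm,2pm) (4pm,3pm,3pm,3pm) (4pm,3pm,3pm,4pm) — 6.
OffsitePrep=4pm: (3pm,4pm,4pm,2pm) (3pm,4pm,4pm,3pm) (3pm,4pm,4pm,4pm) (4pm,4pm,4pm,2pm) (4pm,4pm,4pm,3pm) (4pm,4pm,4pm,4pm) — 6.
Summing: 6 + 6 = 12.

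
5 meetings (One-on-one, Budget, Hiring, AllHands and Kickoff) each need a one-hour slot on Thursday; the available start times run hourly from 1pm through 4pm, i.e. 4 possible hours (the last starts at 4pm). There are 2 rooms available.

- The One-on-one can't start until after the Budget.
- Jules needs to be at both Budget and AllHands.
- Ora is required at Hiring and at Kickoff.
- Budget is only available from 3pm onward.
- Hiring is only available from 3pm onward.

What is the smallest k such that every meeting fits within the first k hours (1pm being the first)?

The precedence chain requires at least 2 distinct hours.
With at most 2 per hour and 5 meetings, at least 3 hours are needed.
Propagating the time windows through the other constraints, One-on-one can't land before 4pm — that is hour 4 counting from 1pm — so the schedule must run through at least 4 hours.
4 works (last occupied hour: 4pm): for example AllHands=1pm; Hiring=3pm; Kickoff=1pm; One-on-one=4pm; Budget=3pm.

4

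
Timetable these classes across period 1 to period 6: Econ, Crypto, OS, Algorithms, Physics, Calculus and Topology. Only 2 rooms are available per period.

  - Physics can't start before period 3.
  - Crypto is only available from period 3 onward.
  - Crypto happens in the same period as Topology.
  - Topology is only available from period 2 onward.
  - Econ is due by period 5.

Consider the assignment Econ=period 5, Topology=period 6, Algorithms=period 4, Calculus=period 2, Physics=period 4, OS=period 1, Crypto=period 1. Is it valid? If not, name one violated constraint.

Only 2 rooms are available per period — holds.
Crypto happens in the same period as Topology — violated.
Econ is due by period 5 — holds.
Crypto is only available from period 3 onward — violated.
Physics can't start before period 3 — holds.
Topology is only available from period 2 onward — holds.

No — it violates: Crypto is only available from period 3 onward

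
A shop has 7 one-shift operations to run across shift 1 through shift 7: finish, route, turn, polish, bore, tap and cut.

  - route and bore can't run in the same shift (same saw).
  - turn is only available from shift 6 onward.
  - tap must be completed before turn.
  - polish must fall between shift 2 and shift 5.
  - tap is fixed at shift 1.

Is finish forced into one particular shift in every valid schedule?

No

finish can be shift 1 (e.g. cut in shift 1, tap in shift 1, polish in shift 2, bore in shift 2, finish in shift 1, route in shift 1, turn in shift 6) or shift 2 (e.g. bore=shift 2; turn=shift 6; polish=shift 2; cut=shift 1; tap=shift 1; finish=shift 2; route=shift 1).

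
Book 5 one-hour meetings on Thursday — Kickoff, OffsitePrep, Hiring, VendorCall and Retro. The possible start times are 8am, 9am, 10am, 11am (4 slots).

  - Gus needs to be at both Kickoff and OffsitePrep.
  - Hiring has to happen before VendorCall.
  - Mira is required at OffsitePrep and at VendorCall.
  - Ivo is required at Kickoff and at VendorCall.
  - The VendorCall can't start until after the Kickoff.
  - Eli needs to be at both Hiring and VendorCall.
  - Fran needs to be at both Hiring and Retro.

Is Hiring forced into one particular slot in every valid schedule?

Hiring can be 8am (e.g. Hiring in 8am; Kickoff in 8am; VendorCall in 9am; Retro in 9am; OffsitePrep in 10am) or 9am (e.g. Kickoff=8am, OffsitePrep=9am, Hiring=9am, VendorCall=10am, Retro=8am).

No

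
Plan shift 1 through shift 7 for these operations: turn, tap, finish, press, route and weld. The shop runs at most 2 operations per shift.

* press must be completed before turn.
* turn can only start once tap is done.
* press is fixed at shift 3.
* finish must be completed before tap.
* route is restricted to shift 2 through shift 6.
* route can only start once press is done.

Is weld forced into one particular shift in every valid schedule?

No

weld can be shift 1 (e.g. turn=shift 4, finish=shift 1, route=shift 4, press=shift 3, weld=shift 1, tap=shift 2) or shift 2 (e.g. finish=shift 1, turn=shift 4, route=shift 4, tap=shift 2, press=shift 3, weld=shift 2).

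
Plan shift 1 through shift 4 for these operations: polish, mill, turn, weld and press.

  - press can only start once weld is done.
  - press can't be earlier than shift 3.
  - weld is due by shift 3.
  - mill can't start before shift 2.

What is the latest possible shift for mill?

shift 4

Mill is available from shift 2.
mill at shift 4 is achievable: weld=shift 1, press=shift 3, mill=shift 4, turn=shift 1, polish=shift 1.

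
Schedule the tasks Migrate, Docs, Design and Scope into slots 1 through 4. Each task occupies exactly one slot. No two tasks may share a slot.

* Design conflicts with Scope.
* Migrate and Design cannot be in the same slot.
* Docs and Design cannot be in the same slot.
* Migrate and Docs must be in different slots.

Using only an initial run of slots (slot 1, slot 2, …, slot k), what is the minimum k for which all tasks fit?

4 slots

With at most 1 per slot and 4 tasks, at least 4 slots are needed.
4 works (last occupied slot: 4): for example Migrate in 1; Scope in 4; Docs in 2; Design in 3.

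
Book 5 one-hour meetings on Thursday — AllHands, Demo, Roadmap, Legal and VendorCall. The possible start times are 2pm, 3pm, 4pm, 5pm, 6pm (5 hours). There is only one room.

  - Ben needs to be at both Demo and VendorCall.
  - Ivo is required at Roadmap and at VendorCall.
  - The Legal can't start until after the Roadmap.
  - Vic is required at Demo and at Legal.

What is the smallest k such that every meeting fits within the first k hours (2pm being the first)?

5 hours

The precedence chain requires at least 2 distinct hours.
With at most 1 per hour and 5 meetings, at least 5 hours are needed.
5 works (last occupied hour: 6pm): for example Legal -> 3pm, AllHands -> 4pm, Demo -> 5pm, VendorCall -> 6pm, Roadmap -> 2pm.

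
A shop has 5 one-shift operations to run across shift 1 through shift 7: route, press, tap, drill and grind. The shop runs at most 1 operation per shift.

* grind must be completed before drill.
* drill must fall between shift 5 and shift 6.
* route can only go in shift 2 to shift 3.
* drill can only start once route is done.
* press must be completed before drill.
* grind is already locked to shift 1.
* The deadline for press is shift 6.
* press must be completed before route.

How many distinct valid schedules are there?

Splitting on tap: it can be shift 4 (2), shift 5 (1), shift 6 (1), shift 7 (2). Listing each branch's schedules as (route, press, drill, grind) by shift number:
tap=shift 4: (3,2,5,1) (3,2,6,1) — 2.
tap=shift 5: (3,2,6,1) — 1.
tap=shift 6: (3,2,5,1) — 1.
tap=shift 7: (3,2,5,1) (3,2,6,1) — 2.
Summing: 2 + 1 + 1 + 2 = 6.

6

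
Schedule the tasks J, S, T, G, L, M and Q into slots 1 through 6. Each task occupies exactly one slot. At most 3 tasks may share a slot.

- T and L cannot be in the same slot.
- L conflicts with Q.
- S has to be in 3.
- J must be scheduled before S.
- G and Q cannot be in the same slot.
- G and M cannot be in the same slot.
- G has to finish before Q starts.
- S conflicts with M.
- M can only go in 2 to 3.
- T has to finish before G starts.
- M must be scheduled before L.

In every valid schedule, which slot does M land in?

M's window is 2–3.
S is fixed at 3, and M can't share a slot with S.
So M must be 2.

2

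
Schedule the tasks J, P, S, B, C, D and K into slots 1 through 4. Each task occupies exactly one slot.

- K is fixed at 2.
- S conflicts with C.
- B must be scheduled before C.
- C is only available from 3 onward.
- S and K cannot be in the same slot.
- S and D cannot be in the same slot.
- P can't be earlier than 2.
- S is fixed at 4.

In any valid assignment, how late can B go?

Downstream work caps B at 3.
B at 2 is achievable: D in 1, C in 3, B in 2, J in 1, S in 4, P in 2, K in 2.
Nothing later works — the conflict constraints rule out every slot after 2.

2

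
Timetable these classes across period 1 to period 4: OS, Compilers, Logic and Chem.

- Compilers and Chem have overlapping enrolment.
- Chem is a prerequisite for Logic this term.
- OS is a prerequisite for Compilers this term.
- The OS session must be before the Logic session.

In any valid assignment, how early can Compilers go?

Precedence pushes Compilers to at least period 2.
Compilers at period 2 is achievable: OS -> period 1; Chem -> period 1; Logic -> period 2; Compilers -> period 2.

period 2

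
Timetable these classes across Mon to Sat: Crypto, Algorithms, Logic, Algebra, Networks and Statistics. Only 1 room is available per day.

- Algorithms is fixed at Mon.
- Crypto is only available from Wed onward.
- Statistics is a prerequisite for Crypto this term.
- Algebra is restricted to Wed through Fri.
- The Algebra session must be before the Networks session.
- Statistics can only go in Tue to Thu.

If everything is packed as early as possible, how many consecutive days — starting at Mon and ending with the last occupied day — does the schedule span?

The precedence chain requires at least 2 distinct days.
With at most 1 per day and 6 classes, at least 6 days are needed.
Propagating the time windows through the other constraints, Networks can't land before Thu — that is day 4 counting from Mon — so the schedule must run through at least 4 days.
6 works (last occupied day: Sat): for example Crypto in Thu; Networks in Fri; Algebra in Wed; Algorithms in Mon; Statistics in Tue; Logic in Sat.

6 days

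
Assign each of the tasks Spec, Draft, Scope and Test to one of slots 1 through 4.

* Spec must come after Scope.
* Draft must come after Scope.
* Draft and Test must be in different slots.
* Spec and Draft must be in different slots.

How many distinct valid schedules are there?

Splitting on Spec: it can be 2 (6), 3 (9), 4 (9). Listing each branch's schedules as (Draft, Scope, Test):
Spec=2: (3,1,1) (3,1,2) (3,1,4) (4,1,1) (4,1,2) (4,1,3) — 6.
Spec=3: (2,1,1) (2,1,3) (2,1,4) (4,1,1) (4,1,2) (4,1,3) (4,2,1) (4,2,2) (4,2,3) — 9.
Spec=4: (2,1,1) (2,1,3) (2,1,4) (3,1,1) (3,1,2) (3,1,4) (3,2,1) (3,2,2) (3,2,4) — 9.
Summing: 6 + 9 + 9 = 24.

24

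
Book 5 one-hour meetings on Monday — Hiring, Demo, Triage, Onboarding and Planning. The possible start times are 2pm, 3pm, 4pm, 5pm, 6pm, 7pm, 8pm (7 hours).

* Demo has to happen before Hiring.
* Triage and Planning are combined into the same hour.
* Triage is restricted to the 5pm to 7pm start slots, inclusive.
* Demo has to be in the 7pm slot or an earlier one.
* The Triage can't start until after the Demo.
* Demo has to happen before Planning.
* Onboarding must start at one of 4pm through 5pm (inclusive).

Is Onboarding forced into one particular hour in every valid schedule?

Onboarding can be 4pm (e.g. Onboarding=4pm, Triage=5pm, Planning=5pm, Hiring=3pm, Demo=2pm) or 5pm (e.g. Hiring=3pm, Triage=5pm, Demo=2pm, Onboarding=5pm, Planning=5pm).

No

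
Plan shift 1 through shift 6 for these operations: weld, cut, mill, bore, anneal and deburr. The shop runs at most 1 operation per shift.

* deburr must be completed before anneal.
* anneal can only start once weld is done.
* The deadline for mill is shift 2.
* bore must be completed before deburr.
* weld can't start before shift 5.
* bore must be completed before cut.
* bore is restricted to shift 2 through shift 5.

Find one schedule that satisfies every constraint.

deburr in shift 3, bore in shift 2, cut in shift 4, anneal in shift 6, mill in shift 1, weld in shift 5

Checking: bore(shift 2) before deburr(shift 3); weld(shift 5) before anneal(shift 6); deburr(shift 3) before anneal(shift 6); bore(shift 2) before cut(shift 4); bore=shift 2 in [shift 2,shift 5]; weld=shift 5 in [shift 5,shift 6]; mill=shift 1 in [shift 1,shift 2]; max 1 per shift (cap 1).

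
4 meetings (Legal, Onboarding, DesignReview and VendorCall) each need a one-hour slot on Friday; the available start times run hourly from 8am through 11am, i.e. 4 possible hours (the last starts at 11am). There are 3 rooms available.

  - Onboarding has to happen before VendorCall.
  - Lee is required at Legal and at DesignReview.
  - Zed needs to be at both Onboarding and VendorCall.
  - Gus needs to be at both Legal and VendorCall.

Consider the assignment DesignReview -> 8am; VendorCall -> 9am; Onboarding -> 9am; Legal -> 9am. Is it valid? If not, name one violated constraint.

Invalid. Gus needs to be at both Legal and VendorCall.

Gus needs to be at both Legal and VendorCall — violated.
Zed needs to be at both Onboarding and VendorCall — violated.
Onboarding has to happen before VendorCall — violated.
There are 3 rooms available — holds.
Lee is required at Legal and at DesignReview — holds.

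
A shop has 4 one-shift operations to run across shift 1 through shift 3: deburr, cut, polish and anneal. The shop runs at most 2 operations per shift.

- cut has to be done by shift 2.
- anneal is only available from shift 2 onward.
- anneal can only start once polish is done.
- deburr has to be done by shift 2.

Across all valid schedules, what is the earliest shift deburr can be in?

shift 1

Deburr's own window allows nothing later than shift 2.
deburr at shift 1 is achievable: polish -> shift 1, anneal -> shift 2, deburr -> shift 1, cut -> shift 2.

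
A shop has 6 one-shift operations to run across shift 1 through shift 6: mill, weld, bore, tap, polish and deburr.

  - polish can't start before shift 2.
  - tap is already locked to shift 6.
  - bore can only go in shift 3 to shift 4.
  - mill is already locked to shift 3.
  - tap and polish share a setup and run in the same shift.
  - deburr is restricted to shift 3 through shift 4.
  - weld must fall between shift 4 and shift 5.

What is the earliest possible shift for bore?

Bore is available from shift 3; bore's own window allows nothing later than shift 4.
bore at shift 3 is achievable: weld in shift 4, deburr in shift 3, polish in shift 6, tap in shift 6, mill in shift 3, bore in shift 3.

shift 3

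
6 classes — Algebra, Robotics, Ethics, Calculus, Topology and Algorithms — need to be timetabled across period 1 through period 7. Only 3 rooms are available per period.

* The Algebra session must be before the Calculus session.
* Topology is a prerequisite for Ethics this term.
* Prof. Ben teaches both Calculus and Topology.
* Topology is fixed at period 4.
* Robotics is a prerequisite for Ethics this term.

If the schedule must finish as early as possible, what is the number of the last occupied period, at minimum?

period 5

The precedence chain requires at least 2 distinct periods.
With at most 3 per period and 6 classes, at least 2 periods are needed.
Propagating the time windows through the other constraints, Ethics can't land before period 5, so the schedule must run through at least period 5.
5 works (last occupied period: period 5): for example Robotics=period 1, Ethics=period 5, Algebra=period 1, Algorithms=period 1, Calculus=period 2, Topology=period 4.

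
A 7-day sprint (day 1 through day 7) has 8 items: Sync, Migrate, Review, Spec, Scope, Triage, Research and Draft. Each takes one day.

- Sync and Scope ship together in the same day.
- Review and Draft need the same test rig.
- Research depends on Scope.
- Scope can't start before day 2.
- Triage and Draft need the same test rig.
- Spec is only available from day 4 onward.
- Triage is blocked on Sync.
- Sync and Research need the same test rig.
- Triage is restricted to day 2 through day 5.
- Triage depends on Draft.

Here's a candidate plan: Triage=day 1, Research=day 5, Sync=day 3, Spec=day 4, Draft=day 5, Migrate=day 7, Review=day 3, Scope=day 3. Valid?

Sync and Research need the same test rig — holds.
Triage and Draft need the same test rig — holds.
Scope can't start before day 2 — holds.
Triage is restricted to day 2 through day 5 — violated.
Triage is blocked on Sync — violated.
Sync and Scope ship together in the same day — holds.
Triage depends on Draft — violated.
Review and Draft need the same test rig — holds.
Spec is only available from day 4 onward — holds.
Research depends on Scope — holds.

Invalid. Triage depends on Draft.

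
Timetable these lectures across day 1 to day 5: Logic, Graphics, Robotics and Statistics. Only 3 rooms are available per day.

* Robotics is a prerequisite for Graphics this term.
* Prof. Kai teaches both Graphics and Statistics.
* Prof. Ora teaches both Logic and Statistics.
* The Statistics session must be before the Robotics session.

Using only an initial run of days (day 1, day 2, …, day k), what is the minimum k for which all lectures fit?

The precedence chain requires at least 3 distinct days.
With at most 3 per day and 4 lectures, at least 2 days are needed.
3 works (last occupied day: day 3): for example Graphics=day 3; Robotics=day 2; Logic=day 2; Statistics=day 1.

3 days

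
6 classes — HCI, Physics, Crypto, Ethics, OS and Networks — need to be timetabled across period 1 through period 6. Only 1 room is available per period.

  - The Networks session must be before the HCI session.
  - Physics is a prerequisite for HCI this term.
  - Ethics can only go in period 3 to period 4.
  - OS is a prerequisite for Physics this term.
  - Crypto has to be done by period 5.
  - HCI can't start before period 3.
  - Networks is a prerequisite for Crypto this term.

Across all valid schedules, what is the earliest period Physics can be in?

period 2

Precedence pushes Physics to at least period 2; downstream work caps Physics at period 5.
Physics at period 2 is achievable: HCI=period 6, Ethics=period 3, OS=period 1, Physics=period 2, Crypto=period 5, Networks=period 4.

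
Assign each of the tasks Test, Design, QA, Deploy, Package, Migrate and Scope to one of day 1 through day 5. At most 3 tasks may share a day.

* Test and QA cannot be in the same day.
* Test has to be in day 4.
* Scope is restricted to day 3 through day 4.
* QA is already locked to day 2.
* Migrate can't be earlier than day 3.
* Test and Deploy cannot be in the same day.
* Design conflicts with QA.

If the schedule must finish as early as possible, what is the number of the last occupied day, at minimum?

4

With at most 3 per day and 7 tasks, at least 3 days are needed.
Test can't be placed before day 4, so the schedule must run through at least day 4.
4 works (last occupied day: day 4): for example Package in day 1; QA in day 2; Test in day 4; Migrate in day 3; Design in day 1; Deploy in day 1; Scope in day 3.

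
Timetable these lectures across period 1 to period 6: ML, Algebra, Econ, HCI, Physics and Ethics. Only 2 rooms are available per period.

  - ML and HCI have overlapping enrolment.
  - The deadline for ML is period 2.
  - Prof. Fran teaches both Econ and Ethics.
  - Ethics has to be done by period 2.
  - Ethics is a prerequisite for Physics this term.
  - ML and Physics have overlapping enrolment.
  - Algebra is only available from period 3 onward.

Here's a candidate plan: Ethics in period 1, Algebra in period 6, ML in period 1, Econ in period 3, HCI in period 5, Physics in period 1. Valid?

Only 2 rooms are available per period — violated.
ML and Physics have overlapping enrolment — violated.
Algebra is only available from period 3 onward — holds.
Prof. Fran teaches both Econ and Ethics — holds.
ML and HCI have overlapping enrolment — holds.
Ethics is a prerequisite for Physics this term — violated.
The deadline for ML is period 2 — holds.
Ethics has to be done by period 2 — holds.

Invalid. ML and Physics have overlapping enrolment.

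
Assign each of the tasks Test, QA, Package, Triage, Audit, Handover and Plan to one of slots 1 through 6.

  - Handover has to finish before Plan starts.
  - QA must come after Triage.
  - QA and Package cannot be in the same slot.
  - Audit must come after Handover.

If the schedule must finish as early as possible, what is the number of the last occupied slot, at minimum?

The precedence chain requires at least 2 distinct slots.
2 works (last occupied slot: 2): for example QA in 2; Audit in 2; Package in 1; Triage in 1; Handover in 1; Test in 1; Plan in 2.

slot 2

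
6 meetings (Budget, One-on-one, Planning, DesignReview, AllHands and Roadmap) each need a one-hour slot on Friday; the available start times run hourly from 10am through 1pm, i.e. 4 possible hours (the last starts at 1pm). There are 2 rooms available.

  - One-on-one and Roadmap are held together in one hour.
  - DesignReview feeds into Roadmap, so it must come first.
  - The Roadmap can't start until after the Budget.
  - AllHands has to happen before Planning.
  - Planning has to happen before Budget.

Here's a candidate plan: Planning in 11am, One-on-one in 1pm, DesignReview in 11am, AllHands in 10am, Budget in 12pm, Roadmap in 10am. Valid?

Invalid. One-on-one and Roadmap are held together in one hour.

There are 2 rooms available — holds.
The Roadmap can't start until after the Budget — violated.
AllHands has to happen before Planning — holds.
Planning has to happen before Budget — holds.
DesignReview feeds into Roadmap, so it must come first — violated.
One-on-one and Roadmap are held together in one hour — violated.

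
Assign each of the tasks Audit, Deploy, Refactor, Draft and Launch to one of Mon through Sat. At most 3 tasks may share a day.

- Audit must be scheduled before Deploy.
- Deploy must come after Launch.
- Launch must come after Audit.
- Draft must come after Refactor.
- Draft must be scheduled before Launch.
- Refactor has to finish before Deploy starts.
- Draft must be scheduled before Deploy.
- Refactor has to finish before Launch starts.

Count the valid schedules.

48

Splitting on Audit: it can be Mon (15), Tue (15), Wed (12), Thu (6). Listing each branch's schedules as (Deploy, Refactor, Draft, Launch):
Audit=Mon: (Thu,Mon,Tue,Wed) (Fri,Mon,Tue,Wed) (Fri,Mon,Tue,Thu) (Fri,Mon,Wed,Thu) (Fri,Tue,Wed,Thu) (Sat,Mon,Tue,Wed) (Sat,Mon,Tue,Thu) (Sat,Mon,Tue,Fri) (Sat,Mon,Wed,Thu) (Sat,Mon,Wed,Fri) (Sat,Mon,Thu,Fri) (Sat,Tue,Wed,Thu) (Sat,Tue,Wed,Fri) (Sat,Tue,Thu,Fri) (Sat,Wed,Thu,Fri) — 15.
Audit=Tue: (Thu,Mon,Tue,Wed) (Fri,Mon,Tue,Wed) (Fri,Mon,Tue,Thu) (Fri,Mon,Wed,Thu) (Fri,Tue,Wed,Thu) (Sat,Mon,Tue,Wed) (Sat,Mon,Tue,Thu) (Sat,Mon,Tue,Fri) (Sat,Mon,Wed,Thu) (Sat,Mon,Wed,Fri) (Sat,Mon,Thu,Fri) (Sat,Tue,Wed,Thu) (Sat,Tue,Wed,Fri) (Sat,Tue,Thu,Fri) (Sat,Wed,Thu,Fri) — 15.
Audit=Wed: (Fri,Mon,Tue,Thu) (Fri,Mon,Wed,Thu) (Fri,Tue,Wed,Thu) (Sat,Mon,Tue,Thu) (Sat,Mon,Tue,Fri) (Sat,Mon,Wed,Thu) (Sat,Mon,Wed,Fri) (Sat,Mon,Thu,Fri) (Sat,Tue,Wed,Thu) (Sat,Tue,Wed,Fri) (Sat,Tue,Thu,Fri) (Sat,Wed,Thu,Fri) — 12.
Audit=Thu: (Sat,Mon,Tue,Fri) (Sat,Mon,Wed,Fri) (Sat,Mon,Thu,Fri) (Sat,Tue,Wed,Fri) (Sat,Tue,Thu,Fri) (Sat,Wed,Thu,Fri) — 6.
Summing: 15 + 15 + 12 + 6 = 48.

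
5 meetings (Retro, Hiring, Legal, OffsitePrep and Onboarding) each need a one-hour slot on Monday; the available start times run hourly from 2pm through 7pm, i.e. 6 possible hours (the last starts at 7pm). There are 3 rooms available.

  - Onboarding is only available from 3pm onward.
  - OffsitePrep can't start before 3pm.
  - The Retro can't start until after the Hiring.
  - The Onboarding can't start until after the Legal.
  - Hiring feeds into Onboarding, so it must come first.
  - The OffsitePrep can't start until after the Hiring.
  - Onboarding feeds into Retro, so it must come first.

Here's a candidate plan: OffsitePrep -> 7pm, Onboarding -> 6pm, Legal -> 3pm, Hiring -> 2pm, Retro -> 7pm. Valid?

The Retro can't start until after the Hiring — holds.
Onboarding feeds into Retro, so it must come first — holds.
There are 3 rooms available — holds.
The Onboarding can't start until after the Legal — holds.
The OffsitePrep can't start until after the Hiring — holds.
OffsitePrep can't start before 3pm — holds.
Hiring feeds into Onboarding, so it must come first — holds.
Onboarding is only available from 3pm onward — holds.

Valid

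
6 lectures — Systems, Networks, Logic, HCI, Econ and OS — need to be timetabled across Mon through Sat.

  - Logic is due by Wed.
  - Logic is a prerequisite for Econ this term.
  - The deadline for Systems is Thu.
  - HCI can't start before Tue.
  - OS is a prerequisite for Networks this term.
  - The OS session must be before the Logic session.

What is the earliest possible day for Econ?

Wed

Precedence pushes Econ to at least Wed.
Econ at Wed is achievable: Econ in Wed; HCI in Tue; Networks in Tue; Systems in Mon; OS in Mon; Logic in Tue.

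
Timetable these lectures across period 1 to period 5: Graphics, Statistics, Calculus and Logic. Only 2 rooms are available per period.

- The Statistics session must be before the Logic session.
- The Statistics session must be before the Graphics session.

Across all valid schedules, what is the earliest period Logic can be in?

period 2

Precedence pushes Logic to at least period 2.
Logic at period 2 is achievable: Statistics -> period 1; Logic -> period 2; Calculus -> period 1; Graphics -> period 2.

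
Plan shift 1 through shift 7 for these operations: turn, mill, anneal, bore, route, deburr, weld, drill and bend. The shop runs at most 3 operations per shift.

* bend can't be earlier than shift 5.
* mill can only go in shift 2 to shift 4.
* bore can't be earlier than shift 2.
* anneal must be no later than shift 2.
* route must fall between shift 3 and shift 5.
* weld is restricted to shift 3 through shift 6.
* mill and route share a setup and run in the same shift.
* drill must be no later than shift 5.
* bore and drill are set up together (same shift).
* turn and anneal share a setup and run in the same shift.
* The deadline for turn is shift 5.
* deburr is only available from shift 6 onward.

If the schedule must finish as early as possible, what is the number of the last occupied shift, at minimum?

6

With at most 3 per shift and 9 operations, at least 3 shifts are needed.
deburr can't be placed before shift 6, so the schedule must run through at least shift 6.
6 works (last occupied shift: shift 6): for example bore=shift 2, route=shift 3, deburr=shift 6, drill=shift 2, turn=shift 1, bend=shift 5, anneal=shift 1, mill=shift 3, weld=shift 3.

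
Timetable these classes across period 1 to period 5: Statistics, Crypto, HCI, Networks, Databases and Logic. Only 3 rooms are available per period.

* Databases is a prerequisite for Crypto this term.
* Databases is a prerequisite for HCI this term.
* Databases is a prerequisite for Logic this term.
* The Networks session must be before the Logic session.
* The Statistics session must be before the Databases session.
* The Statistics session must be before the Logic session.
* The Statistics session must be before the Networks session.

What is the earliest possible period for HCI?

period 3

Precedence pushes HCI to at least period 3.
HCI at period 3 is achievable: Logic in period 3; Databases in period 2; Crypto in period 3; Networks in period 2; Statistics in period 1; HCI in period 3.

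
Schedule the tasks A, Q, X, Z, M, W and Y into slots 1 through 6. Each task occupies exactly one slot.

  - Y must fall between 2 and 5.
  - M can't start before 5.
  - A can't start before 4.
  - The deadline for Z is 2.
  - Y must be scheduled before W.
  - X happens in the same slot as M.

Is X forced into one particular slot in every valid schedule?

No

X can be 5 (e.g. W in 3, X in 5, Y in 2, Z in 1, A in 4, Q in 1, M in 5) or 6 (e.g. Q=1, M=6, W=3, A=4, X=6, Z=1, Y=2).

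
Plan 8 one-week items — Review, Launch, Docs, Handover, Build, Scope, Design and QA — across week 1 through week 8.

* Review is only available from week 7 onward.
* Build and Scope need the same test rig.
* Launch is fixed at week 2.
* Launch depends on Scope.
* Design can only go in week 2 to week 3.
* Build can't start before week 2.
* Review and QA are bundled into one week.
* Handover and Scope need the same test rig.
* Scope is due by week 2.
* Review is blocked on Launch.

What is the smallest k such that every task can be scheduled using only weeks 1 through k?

The precedence chain requires at least 3 distinct weeks.
Review can't be placed before week 7, so the schedule must run through at least week 7.
7 works (last occupied week: week 7): for example Design in week 2, Scope in week 1, Review in week 7, Handover in week 2, QA in week 7, Docs in week 1, Launch in week 2, Build in week 2.

7 weeks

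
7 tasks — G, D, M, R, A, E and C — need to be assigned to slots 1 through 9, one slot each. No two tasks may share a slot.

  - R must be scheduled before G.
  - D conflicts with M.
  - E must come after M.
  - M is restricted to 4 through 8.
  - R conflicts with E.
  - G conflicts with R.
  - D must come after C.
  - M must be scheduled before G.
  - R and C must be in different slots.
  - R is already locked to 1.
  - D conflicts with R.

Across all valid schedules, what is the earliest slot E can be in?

Precedence pushes E to at least 5.
E at 5 is achievable: R=1, C=2, D=3, M=4, E=5, G=6, A=7.

5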